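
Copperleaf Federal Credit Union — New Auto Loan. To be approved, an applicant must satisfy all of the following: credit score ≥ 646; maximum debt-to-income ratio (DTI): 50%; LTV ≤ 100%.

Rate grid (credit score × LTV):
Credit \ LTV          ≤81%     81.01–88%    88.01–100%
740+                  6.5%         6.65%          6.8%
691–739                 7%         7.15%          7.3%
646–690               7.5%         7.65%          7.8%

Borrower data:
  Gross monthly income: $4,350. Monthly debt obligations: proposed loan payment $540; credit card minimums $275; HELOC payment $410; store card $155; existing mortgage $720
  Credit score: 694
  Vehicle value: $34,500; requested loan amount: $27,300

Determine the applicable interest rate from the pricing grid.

Credit score 694 ≥ 646; Total monthly debts = (540 + 275 + 410 + 155 + 720) = 2,100. DTI: 2,100 ÷ 4,350 = 48.3%, within the 50% cap
LTV = 27,300/34,500 = 79.1% ≤ 100%
Credit 694 → row 691–739; LTV 79.1% → column ≤81%. Grid cell → 7%.

7%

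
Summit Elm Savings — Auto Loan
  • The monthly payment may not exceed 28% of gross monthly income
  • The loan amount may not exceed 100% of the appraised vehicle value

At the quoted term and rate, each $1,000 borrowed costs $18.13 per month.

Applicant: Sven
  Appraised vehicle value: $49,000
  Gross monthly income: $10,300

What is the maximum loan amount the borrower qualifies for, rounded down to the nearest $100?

Payment cap: 28% × $10,300 = $2,884/month.
At $18.13 per $1,000, that supports 2,884/18.13 × 1,000 ≈ $159,073 → $159,000.
LTV cap: 100% × $49,000 = $49,000 → $49,000.
Binding constraint: loan-to-value.

$49,000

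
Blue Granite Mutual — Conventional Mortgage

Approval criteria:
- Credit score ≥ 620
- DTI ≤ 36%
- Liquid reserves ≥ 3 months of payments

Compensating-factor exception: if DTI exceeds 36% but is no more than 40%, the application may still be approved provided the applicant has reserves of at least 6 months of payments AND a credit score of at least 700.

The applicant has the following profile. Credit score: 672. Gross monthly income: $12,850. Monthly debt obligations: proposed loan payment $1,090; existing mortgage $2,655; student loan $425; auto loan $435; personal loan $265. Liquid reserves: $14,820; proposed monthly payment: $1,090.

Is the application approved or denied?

Credit score 672 ≥ 620 (meets base)
Total debts = (1,090 + 2,655 + 425 + 435 + 265) = 4,870. DTI: 4,870 ÷ 12,850 = 37.9%, over the 36% base limit.
Reserves: 14,820 ÷ 1,090 = 13.6 months (meets 3-month minimum)
DTI 37.9% is within the 36%–40% exception band; checking compensating factors.
Override check — reserves: 13.6 mo (ok); score: 672 (below 700).
Override conditions not both satisfied; exception does not apply.

Denied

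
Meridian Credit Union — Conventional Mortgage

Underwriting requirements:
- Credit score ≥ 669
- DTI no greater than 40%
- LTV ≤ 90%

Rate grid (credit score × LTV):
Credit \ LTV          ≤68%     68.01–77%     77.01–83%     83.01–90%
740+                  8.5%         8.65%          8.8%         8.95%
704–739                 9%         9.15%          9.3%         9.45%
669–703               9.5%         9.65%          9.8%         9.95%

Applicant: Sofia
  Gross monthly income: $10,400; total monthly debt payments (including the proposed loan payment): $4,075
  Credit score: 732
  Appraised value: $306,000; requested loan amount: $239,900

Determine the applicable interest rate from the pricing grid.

9.3%

Credit score 732 ≥ 669; DTI = 4,075/10,400 = 39.2% ≤ 40%
Loan-to-value = 239,900/306,000 = 78.4% — pass (90% max)
Score 732 is in the 704–739 band; LTV 78.4% is in the 77.01–83% band → 9.3%.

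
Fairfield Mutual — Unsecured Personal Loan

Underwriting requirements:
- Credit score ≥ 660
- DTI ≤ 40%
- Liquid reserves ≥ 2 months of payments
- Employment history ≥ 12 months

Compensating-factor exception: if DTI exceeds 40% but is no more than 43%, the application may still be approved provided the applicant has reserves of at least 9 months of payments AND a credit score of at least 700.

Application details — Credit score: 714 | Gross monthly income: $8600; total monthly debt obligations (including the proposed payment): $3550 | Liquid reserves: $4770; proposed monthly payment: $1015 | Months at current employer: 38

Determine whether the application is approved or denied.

Denied

Credit score 714 ≥ 660 (meets base)
DTI: 3,550 ÷ 8,600 = 41.3%, over the 40% base limit.
Liquid reserves cover 4,770/1,015 = 4.7 months — ≥ 2 required
Employment 38 ≥ 12 months
41.3% falls in the override range (40%–43%), so the compensating-factor test applies.
Reserves 4.7 < 9 months; credit score 714 ≥ 700.
Compensating-factor requirement not fully met.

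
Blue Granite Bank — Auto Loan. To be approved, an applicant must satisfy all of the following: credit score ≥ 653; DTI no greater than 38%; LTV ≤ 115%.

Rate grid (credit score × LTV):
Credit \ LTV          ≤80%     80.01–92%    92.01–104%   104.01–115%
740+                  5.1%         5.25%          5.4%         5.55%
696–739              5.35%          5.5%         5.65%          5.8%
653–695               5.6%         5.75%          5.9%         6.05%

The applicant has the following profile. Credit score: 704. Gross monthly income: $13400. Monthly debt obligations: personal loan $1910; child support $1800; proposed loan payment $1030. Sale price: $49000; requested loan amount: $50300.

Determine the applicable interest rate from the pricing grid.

Credit score 704 ≥ 653; Total monthly debts = (1,910 + 1,800 + 1,030) = 4,740. DTI: 4,740 ÷ 13,400 = 35.4%, within the 38% cap
LTV: 50,300 ÷ 49,000 = 102.7%, within 115% cap
Credit 704 → row 696–739; LTV 102.7% → column 92.01–104%. Grid cell → 5.65%.

5.65%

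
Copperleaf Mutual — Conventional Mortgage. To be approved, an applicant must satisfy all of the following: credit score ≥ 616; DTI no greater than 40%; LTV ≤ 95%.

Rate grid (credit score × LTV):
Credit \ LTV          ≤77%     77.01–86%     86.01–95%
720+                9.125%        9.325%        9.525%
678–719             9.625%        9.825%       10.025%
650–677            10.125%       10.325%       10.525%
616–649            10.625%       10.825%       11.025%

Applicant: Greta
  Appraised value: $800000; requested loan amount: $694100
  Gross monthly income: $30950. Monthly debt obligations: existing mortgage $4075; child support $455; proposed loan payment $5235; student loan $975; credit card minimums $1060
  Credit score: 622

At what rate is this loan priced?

Credit score 622 ≥ 616; Total monthly debts = (4,075 + 455 + 5,235 + 975 + 1,060) = 11,800. Debt-to-income = 11,800/30,950 = 38.1% — meets 40% limit
Loan-to-value = 694,100/800,000 = 86.8% — pass (95% max)
Row: 622 falls in 616–649. Column: 86.8% falls in 86.01–95%. Rate = 11.025%.

11.025%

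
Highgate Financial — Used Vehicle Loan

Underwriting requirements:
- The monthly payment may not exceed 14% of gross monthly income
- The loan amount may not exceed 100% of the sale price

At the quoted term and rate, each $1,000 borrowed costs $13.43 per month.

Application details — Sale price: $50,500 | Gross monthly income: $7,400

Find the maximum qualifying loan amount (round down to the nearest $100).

$50,500

Payment cap: 14% × $7,400 = $1,036/month.
At $13.43 per $1,000, that supports 1,036/13.43 × 1,000 ≈ $77,140 → $77,100.
LTV cap: 100% × $50,500 = $50,500 → $50,500.
Binding constraint: loan-to-value.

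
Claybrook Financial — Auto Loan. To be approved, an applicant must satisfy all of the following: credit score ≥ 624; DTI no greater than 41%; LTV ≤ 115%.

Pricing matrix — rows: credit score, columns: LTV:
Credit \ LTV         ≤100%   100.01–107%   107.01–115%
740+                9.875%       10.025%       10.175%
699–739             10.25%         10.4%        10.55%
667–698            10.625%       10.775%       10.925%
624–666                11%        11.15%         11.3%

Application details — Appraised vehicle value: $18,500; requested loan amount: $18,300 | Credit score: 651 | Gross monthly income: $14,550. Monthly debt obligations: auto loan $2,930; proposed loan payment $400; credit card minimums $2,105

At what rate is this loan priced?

Credit score 651 ≥ 624; Total monthly debts = (2,930 + 400 + 2,105) = 5,435. DTI = 5,435/14,550 = 37.4% ≤ 41%
LTV = 18,300/18,500 = 98.9% ≤ 115%
Credit 651 → row 624–666; LTV 98.9% → column ≤100%. Grid cell → 11%.

11%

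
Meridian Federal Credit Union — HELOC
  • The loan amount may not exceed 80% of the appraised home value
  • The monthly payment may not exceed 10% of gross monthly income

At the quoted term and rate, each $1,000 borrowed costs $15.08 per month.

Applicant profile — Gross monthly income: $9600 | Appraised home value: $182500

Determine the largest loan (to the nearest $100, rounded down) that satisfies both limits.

$63,600

Payment cap: 10% × $9,600 = $960/month.
At $15.08 per $1,000, that supports 960/15.08 × 1,000 ≈ $63,660 → $63,600.
LTV cap: 80% × $182,500 = $146,000 → $146,000.
Binding constraint: payment-to-income.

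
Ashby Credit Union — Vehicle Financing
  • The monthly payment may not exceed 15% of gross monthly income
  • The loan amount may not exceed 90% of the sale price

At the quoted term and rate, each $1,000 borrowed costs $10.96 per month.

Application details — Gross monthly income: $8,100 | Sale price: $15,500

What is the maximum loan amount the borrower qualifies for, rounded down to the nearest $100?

$13,900

Payment cap: 15% × $8,100 = $1,215/month.
At $10.96 per $1,000, that supports 1,215/10.96 × 1,000 ≈ $110,857 → $110,800.
LTV cap: 90% × $15,500 = $13,950 → $13,900.
Binding constraint: loan-to-value.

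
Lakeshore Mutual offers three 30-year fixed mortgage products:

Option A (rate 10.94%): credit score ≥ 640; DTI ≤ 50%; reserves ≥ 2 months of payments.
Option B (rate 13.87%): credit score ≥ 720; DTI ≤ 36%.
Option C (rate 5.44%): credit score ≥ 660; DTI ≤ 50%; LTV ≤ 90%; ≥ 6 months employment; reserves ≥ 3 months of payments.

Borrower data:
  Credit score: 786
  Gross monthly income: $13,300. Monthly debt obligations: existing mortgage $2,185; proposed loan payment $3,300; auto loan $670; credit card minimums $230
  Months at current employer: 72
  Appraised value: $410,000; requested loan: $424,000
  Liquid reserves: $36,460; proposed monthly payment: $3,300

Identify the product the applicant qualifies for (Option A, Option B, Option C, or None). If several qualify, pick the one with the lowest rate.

Option A

Total debts = (2,185 + 3,300 + 670 + 230) = 6,385; DTI = 6,385/13,300 = 48%.
LTV = 424,000/410,000 = 103.4%.
Reserves = 36,460/3,300 = 11.0 months.
Option A: score 786 ≥ 640; DTI 48% ≤ 50%; reserves 11.0 ≥ 2 mo → qualifies.
Option B: score 786 ≥ 720; DTI 48% > 36% → does not qualify.
Option C: score 786 ≥ 660; DTI 48% ≤ 50%; LTV 103.4% > 90%; employment 72 ≥ 6 mo; reserves 11.0 ≥ 3 mo → does not qualify.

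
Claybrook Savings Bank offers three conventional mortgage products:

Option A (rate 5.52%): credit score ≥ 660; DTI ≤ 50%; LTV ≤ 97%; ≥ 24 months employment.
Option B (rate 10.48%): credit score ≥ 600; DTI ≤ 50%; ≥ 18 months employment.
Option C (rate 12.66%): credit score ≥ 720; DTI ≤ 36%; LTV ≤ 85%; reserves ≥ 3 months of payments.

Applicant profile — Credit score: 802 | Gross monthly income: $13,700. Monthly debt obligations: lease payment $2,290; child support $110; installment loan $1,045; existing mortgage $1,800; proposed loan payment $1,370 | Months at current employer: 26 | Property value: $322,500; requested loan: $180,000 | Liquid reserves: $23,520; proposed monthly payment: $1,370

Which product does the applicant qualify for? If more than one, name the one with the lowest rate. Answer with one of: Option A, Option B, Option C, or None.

Option A

Total debts = (2,290 + 110 + 1,045 + 1,800 + 1,370) = 6,615; DTI = 6,615/13,700 = 48.3%.
LTV = 180,000/322,500 = 55.8%.
Reserves = 23,520/1,370 = 17.2 months.
Option A: score 802 ≥ 660; DTI 48.3% ≤ 50%; LTV 55.8% ≤ 97%; employment 26 ≥ 24 mo → qualifies.
Option B: score 802 ≥ 600; DTI 48.3% ≤ 50%; employment 26 ≥ 18 mo → qualifies.
Option C: score 802 ≥ 720; DTI 48.3% > 36%; LTV 55.8% ≤ 85%; reserves 17.2 ≥ 3 mo → does not qualify.
Qualifying: Option A, Option B. Lowest rate is 5.52% → Option A.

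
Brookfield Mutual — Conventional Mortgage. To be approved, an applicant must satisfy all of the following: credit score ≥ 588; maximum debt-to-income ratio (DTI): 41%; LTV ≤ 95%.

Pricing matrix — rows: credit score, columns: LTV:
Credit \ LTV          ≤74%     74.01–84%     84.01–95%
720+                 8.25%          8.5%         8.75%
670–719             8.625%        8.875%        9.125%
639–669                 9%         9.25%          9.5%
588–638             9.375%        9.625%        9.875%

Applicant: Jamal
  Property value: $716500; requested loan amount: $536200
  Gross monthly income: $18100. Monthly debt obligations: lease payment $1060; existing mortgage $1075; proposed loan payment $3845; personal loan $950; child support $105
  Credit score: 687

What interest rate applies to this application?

8.875%

Credit score 687 ≥ 588; Total monthly debts = (1,060 + 1,075 + 3,845 + 950 + 105) = 7,035. DTI: 7,035 ÷ 18,100 = 38.9%, within the 41% cap
LTV: 536,200 ÷ 716,500 = 74.8%, within 95% cap
Row: 687 falls in 670–719. Column: 74.8% falls in 74.01–84%. Rate = 8.875%.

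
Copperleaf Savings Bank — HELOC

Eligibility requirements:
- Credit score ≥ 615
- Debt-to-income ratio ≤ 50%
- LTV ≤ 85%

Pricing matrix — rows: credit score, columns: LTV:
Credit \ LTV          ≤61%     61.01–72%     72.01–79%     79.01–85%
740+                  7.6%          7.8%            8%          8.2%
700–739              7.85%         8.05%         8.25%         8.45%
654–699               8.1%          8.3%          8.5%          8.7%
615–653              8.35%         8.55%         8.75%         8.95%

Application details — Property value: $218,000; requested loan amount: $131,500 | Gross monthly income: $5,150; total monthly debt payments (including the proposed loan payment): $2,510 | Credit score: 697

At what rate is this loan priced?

8.1%

Credit score 697 ≥ 615; Debt-to-income = 2,510/5,150 = 48.7% — meets 50% limit
LTV = 131,500/218,000 = 60.3% ≤ 85%
Credit 697 → row 654–699; LTV 60.3% → column ≤61%. Grid cell → 8.1%.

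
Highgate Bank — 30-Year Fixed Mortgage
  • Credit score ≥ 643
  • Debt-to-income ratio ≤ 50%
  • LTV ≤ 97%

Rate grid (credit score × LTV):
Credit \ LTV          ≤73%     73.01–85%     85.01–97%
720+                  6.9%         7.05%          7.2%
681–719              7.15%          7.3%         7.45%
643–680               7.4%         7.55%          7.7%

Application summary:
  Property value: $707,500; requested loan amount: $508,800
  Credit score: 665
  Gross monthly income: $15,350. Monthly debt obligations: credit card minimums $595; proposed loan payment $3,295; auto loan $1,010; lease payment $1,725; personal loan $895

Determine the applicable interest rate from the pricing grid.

Credit score 665 ≥ 643; Total monthly debts = (595 + 3,295 + 1,010 + 1,725 + 895) = 7,520. DTI: 7,520 ÷ 15,350 = 49%, within the 50% cap
Loan-to-value = 508,800/707,500 = 71.9% — pass (97% max)
Row: 665 falls in 643–680. Column: 71.9% falls in ≤73%. Rate = 7.4%.

7.4%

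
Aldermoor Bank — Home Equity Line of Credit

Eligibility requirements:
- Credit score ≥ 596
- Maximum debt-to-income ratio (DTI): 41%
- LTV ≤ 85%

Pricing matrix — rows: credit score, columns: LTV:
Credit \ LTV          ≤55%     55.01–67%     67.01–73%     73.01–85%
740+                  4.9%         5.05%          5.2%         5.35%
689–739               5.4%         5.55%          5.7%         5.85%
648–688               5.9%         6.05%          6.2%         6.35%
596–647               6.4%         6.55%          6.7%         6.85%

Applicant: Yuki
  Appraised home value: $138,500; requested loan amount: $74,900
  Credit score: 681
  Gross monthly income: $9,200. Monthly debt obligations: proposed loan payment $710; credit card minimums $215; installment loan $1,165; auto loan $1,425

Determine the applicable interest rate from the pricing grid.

5.9%

Credit score 681 ≥ 596; Total monthly debts = (710 + 215 + 1,165 + 1,425) = 3,515. Debt-to-income = 3,515/9,200 = 38.2% — meets 41% limit
LTV: 74,900 ÷ 138,500 = 54.1%, within 85% cap
Score 681 is in the 648–688 band; LTV 54.1% is in the ≤55% band → 5.9%.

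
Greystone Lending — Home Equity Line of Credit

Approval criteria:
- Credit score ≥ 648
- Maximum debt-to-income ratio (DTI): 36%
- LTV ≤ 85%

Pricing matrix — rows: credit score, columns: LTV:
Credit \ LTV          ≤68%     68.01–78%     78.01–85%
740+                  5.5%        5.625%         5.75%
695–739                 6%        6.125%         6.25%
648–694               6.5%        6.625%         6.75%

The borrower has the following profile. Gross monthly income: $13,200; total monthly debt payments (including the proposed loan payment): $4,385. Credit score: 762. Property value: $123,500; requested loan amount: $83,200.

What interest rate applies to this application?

5.5%

Credit score 762 ≥ 648; Debt-to-income = 4,385/13,200 = 33.2% — meets 36% limit
LTV: 83,200 ÷ 123,500 = 67.4%, within 85% cap
Score 762 is in the 740+ band; LTV 67.4% is in the ≤68% band → 5.5%.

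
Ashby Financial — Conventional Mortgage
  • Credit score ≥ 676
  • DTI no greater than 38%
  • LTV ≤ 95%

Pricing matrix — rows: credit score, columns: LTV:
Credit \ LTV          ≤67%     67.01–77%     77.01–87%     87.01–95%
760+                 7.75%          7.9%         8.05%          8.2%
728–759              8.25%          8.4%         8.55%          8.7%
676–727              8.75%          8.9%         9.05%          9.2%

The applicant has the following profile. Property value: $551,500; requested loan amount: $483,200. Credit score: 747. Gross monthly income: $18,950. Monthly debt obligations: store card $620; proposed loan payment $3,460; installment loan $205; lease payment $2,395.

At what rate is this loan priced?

Credit score 747 ≥ 676; Total monthly debts = (620 + 3,460 + 205 + 2,395) = 6,680. DTI: 6,680 ÷ 18,950 = 35.3%, within the 38% cap
LTV: 483,200 ÷ 551,500 = 87.6%, within 95% cap
Score 747 is in the 728–759 band; LTV 87.6% is in the 87.01–95% band → 8.7%.

8.7%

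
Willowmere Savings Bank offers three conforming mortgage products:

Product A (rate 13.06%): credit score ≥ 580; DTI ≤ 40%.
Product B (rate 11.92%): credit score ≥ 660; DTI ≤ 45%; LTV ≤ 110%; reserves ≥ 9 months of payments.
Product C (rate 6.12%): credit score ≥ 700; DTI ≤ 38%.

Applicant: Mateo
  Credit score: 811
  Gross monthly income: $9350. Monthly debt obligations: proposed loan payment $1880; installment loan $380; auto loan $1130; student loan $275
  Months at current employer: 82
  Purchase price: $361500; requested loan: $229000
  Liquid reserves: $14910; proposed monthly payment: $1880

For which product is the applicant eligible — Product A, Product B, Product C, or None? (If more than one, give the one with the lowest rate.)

Product A

Total debts = (1,880 + 380 + 1,130 + 275) = 3,665; DTI = 3,665/9,350 = 39.2%.
LTV = 229,000/361,500 = 63.3%.
Reserves = 14,910/1,880 = 7.9 months.
Product A: score 811 ≥ 580; DTI 39.2% ≤ 40% → qualifies.
Product B: score 811 ≥ 660; DTI 39.2% ≤ 45%; LTV 63.3% ≤ 110%; reserves 7.9 < 9 mo → does not qualify.
Product C: score 811 ≥ 700; DTI 39.2% > 38% → does not qualify.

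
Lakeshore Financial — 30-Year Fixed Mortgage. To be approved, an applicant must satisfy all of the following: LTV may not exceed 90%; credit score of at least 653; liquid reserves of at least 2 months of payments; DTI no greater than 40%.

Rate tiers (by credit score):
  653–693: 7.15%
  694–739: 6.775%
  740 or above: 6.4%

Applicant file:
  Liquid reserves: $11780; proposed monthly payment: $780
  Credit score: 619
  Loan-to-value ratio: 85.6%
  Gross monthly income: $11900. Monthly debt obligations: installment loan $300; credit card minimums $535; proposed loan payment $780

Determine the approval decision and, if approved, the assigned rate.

Denied

Credit score 619 < 653 (below minimum)
LTV 85.6% — within 90%
Liquid reserves cover 11,780/780 = 15.1 months — ≥ 2 required
Total monthly debts = (300 + 535 + 780) = 1,615. DTI = 1,615/11,900 = 13.6% ≤ 40%
Not all requirements met → denied.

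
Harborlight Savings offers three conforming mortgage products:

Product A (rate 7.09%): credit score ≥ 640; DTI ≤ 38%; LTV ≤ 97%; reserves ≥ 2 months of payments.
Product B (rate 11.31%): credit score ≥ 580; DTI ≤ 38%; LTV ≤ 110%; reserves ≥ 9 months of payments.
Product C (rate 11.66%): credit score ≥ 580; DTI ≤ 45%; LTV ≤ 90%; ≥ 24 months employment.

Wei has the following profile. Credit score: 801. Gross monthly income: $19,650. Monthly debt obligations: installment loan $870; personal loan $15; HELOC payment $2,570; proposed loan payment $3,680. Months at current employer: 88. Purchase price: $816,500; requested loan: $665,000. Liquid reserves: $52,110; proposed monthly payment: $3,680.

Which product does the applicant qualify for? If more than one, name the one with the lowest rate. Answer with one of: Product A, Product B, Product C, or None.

Total debts = (870 + 15 + 2,570 + 3,680) = 7,135; DTI = 7,135/19,650 = 36.3%.
LTV = 665,000/816,500 = 81.4%.
Reserves = 52,110/3,680 = 14.2 months.
Product A: score 801 ≥ 640; DTI 36.3% ≤ 38%; LTV 81.4% ≤ 97%; reserves 14.2 ≥ 2 mo → qualifies.
Product B: score 801 ≥ 580; DTI 36.3% ≤ 38%; LTV 81.4% ≤ 110%; reserves 14.2 ≥ 9 mo → qualifies.
Product C: score 801 ≥ 580; DTI 36.3% ≤ 45%; LTV 81.4% ≤ 90%; employment 88 ≥ 24 mo → qualifies.
Qualifying: Product A, Product B, Product C. Lowest rate is 7.09% → Product A.

Product A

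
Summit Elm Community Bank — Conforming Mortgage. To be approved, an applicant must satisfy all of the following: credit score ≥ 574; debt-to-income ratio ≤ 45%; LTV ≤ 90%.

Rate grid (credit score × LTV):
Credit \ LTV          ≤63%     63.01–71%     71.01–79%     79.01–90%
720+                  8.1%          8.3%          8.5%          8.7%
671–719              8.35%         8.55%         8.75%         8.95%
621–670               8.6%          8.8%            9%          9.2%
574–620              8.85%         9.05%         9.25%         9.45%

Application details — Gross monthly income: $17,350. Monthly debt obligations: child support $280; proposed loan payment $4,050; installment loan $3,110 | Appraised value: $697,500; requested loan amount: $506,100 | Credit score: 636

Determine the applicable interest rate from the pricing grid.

Credit score 636 ≥ 574; Total monthly debts = (280 + 4,050 + 3,110) = 7,440. DTI = 7,440/17,350 = 42.9% ≤ 45%
LTV = 506,100/697,500 = 72.6% ≤ 90%
Score 636 is in the 621–670 band; LTV 72.6% is in the 71.01–79% band → 9%.

9%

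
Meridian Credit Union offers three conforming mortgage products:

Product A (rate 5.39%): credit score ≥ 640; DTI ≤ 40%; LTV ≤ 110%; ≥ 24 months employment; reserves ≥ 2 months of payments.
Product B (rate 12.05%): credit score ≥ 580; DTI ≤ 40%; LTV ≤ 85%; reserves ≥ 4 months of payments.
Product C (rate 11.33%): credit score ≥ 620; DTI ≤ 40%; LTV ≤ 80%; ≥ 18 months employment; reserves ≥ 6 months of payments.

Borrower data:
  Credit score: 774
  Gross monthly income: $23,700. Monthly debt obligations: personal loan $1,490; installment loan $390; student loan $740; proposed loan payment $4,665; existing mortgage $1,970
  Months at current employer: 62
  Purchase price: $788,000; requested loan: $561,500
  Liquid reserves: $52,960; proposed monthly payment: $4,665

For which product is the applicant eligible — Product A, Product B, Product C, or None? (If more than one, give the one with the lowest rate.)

Product A

Total debts = (1,490 + 390 + 740 + 4,665 + 1,970) = 9,255; DTI = 9,255/23,700 = 39.1%.
LTV = 561,500/788,000 = 71.3%.
Reserves = 52,960/4,665 = 11.4 months.
Product A: score 774 ≥ 640; DTI 39.1% ≤ 40%; LTV 71.3% ≤ 110%; employment 62 ≥ 24 mo; reserves 11.4 ≥ 2 mo → qualifies.
Product B: score 774 ≥ 580; DTI 39.1% ≤ 40%; LTV 71.3% ≤ 85%; reserves 11.4 ≥ 4 mo → qualifies.
Product C: score 774 ≥ 620; DTI 39.1% ≤ 40%; LTV 71.3% ≤ 80%; employment 62 ≥ 18 mo; reserves 11.4 ≥ 6 mo → qualifies.
Qualifying: Product A, Product B, Product C. Lowest rate is 5.39% → Product A.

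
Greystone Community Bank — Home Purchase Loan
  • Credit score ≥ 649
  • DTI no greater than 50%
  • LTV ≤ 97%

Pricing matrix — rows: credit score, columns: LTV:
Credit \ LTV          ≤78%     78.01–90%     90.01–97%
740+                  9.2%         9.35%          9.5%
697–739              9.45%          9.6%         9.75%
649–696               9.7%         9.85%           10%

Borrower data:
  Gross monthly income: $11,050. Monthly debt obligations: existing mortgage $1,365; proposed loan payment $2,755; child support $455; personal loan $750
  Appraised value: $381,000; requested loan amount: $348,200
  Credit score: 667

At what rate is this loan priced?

10%

Credit score 667 ≥ 649; Total monthly debts = (1,365 + 2,755 + 455 + 750) = 5,325. Debt-to-income = 5,325/11,050 = 48.2% — meets 50% limit
LTV: 348,200 ÷ 381,000 = 91.4%, within 97% cap
Row: 667 falls in 649–696. Column: 91.4% falls in 90.01–97%. Rate = 10%.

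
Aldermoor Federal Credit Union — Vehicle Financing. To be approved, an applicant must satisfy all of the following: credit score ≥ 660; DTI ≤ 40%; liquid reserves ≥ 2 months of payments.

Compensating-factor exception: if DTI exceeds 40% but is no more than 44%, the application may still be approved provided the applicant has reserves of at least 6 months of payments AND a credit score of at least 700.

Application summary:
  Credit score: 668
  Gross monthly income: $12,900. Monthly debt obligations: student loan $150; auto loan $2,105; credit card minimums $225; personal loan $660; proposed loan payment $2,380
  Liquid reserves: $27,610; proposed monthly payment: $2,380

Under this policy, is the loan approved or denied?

Denied

Credit score 668 ≥ 660 (meets base)
Total debts = (150 + 2,105 + 225 + 660 + 2,380) = 5,520. DTI: 5,520 ÷ 12,900 = 42.8%, over the 40% base limit.
Reserves = 27,610/2,380 = 11.6 months ≥ 2
42.8% falls in the override range (40%–44%), so the compensating-factor test applies.
Reserves 11.6 ≥ 6 months; credit score 668 < 700.
Compensating-factor requirement not fully met.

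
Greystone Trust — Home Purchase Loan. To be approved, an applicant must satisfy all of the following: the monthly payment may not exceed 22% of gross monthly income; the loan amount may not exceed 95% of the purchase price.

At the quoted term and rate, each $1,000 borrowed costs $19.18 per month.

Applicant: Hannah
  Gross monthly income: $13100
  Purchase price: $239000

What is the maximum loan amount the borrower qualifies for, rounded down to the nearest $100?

$150,200

Payment cap: 22% × $13,100 = $2,882/month.
At $19.18 per $1,000, that supports 2,882/19.18 × 1,000 ≈ $150,260 → $150,200.
LTV cap: 95% × $239,000 = $227,050 → $227,000.
Binding constraint: payment-to-income.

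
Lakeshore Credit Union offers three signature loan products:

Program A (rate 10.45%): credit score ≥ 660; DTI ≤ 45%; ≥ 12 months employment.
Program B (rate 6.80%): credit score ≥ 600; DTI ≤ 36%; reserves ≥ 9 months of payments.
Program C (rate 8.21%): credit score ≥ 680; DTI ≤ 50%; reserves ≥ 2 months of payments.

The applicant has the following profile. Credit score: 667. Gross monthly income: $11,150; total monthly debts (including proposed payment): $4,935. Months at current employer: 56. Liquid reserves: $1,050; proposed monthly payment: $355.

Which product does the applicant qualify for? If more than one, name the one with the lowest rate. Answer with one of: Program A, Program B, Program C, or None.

DTI = 4,935/11,150 = 44.3%.
Reserves = 1,050/355 = 3.0 months.
Program A: score 667 ≥ 660; DTI 44.3% ≤ 45%; employment 56 ≥ 12 mo → qualifies.
Program B: score 667 ≥ 600; DTI 44.3% > 36%; reserves 3.0 < 9 mo → does not qualify.
Program C: score 667 < 680; DTI 44.3% ≤ 50%; reserves 3.0 ≥ 2 mo → does not qualify.

Program A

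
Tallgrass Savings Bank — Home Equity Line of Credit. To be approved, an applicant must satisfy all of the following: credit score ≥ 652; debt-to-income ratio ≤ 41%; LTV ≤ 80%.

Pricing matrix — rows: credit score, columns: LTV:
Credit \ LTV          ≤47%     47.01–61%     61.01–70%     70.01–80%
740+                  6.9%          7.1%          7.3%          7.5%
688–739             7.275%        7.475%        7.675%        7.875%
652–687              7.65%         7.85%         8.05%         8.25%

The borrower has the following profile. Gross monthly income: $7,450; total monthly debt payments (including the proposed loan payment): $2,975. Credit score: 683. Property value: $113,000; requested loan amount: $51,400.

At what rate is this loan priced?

7.65%

Credit score 683 ≥ 652; Debt-to-income = 2,975/7,450 = 39.9% — meets 41% limit
LTV: 51,400 ÷ 113,000 = 45.5%, within 80% cap
Row: 683 falls in 652–687. Column: 45.5% falls in ≤47%. Rate = 7.65%.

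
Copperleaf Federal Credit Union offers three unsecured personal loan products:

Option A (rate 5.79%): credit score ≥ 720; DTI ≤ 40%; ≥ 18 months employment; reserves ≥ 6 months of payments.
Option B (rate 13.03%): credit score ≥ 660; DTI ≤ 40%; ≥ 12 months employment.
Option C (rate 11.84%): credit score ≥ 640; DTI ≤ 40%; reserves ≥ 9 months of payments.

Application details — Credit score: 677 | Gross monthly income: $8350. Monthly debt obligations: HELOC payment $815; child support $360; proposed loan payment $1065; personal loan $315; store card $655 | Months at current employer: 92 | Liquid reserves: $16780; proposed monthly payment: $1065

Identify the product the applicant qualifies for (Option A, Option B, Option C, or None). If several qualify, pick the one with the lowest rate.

Total debts = (815 + 360 + 1,065 + 315 + 655) = 3,210; DTI = 3,210/8,350 = 38.4%.
Reserves = 16,780/1,065 = 15.8 months.
Option A: score 677 < 720; DTI 38.4% ≤ 40%; employment 92 ≥ 18 mo; reserves 15.8 ≥ 6 mo → does not qualify.
Option B: score 677 ≥ 660; DTI 38.4% ≤ 40%; employment 92 ≥ 12 mo → qualifies.
Option C: score 677 ≥ 640; DTI 38.4% ≤ 40%; reserves 15.8 ≥ 9 mo → qualifies.
Qualifying: Option B, Option C. Lowest rate is 11.84% → Option C.

Option C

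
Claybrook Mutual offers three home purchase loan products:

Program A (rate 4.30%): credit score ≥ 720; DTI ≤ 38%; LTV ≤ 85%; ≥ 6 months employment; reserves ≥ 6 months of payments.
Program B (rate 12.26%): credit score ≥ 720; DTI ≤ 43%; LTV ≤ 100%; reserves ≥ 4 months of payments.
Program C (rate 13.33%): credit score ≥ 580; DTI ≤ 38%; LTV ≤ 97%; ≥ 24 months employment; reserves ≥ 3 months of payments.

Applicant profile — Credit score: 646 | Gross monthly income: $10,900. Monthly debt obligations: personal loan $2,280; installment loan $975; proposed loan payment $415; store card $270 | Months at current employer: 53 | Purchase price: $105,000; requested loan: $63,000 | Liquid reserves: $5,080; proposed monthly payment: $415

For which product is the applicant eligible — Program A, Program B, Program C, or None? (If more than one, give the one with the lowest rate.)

Program C

Total debts = (2,280 + 975 + 415 + 270) = 3,940; DTI = 3,940/10,900 = 36.1%.
LTV = 63,000/105,000 = 60%.
Reserves = 5,080/415 = 12.2 months.
Program A: score 646 < 720; DTI 36.1% ≤ 38%; LTV 60% ≤ 85%; employment 53 ≥ 6 mo; reserves 12.2 ≥ 6 mo → does not qualify.
Program B: score 646 < 720; DTI 36.1% ≤ 43%; LTV 60% ≤ 100%; reserves 12.2 ≥ 4 mo → does not qualify.
Program C: score 646 ≥ 580; DTI 36.1% ≤ 38%; LTV 60% ≤ 97%; employment 53 ≥ 24 mo; reserves 12.2 ≥ 3 mo → qualifies.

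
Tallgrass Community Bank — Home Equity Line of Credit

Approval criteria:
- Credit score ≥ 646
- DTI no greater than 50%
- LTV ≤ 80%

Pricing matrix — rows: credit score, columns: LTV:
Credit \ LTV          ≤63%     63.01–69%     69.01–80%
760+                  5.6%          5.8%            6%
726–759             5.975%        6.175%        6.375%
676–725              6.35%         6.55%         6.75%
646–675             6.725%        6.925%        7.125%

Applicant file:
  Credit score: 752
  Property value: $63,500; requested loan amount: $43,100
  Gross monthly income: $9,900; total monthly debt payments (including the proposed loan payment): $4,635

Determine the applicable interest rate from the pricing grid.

6.175%

Credit score 752 ≥ 646; Debt-to-income = 4,635/9,900 = 46.8% — meets 50% limit
LTV = 43,100/63,500 = 67.9% ≤ 80%
Score 752 is in the 726–759 band; LTV 67.9% is in the 63.01–69% band → 6.175%.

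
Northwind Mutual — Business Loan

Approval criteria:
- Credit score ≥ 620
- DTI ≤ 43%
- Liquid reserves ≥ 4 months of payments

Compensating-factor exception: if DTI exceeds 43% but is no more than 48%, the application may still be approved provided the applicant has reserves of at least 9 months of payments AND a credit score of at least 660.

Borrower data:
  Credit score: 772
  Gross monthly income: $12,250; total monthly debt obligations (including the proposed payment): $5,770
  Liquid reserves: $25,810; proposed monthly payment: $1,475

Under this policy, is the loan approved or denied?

Approved

Credit score 772 ≥ 620 (meets base)
DTI = 5,770/12,250 = 47.1% > 43% — standard DTI limit exceeded.
Reserves: 25,810 ÷ 1,475 = 17.5 months (meets 4-month minimum)
DTI 47.1% is within the 43%–48% exception band; checking compensating factors.
Override check — reserves: 17.5 mo (ok); score: 772 (ok).
Both compensating conditions met → exception applies.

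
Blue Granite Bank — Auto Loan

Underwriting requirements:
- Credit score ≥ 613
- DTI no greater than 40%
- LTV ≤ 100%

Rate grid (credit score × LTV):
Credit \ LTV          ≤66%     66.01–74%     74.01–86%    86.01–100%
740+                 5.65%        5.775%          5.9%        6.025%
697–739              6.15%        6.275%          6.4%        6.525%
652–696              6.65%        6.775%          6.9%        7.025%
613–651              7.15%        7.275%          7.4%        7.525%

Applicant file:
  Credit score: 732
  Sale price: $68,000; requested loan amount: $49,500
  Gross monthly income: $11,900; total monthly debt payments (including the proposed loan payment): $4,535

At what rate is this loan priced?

Credit score 732 ≥ 613; Debt-to-income = 4,535/11,900 = 38.1% — meets 40% limit
LTV: 49,500 ÷ 68,000 = 72.8%, within 100% cap
Row: 732 falls in 697–739. Column: 72.8% falls in 66.01–74%. Rate = 6.275%.

6.275%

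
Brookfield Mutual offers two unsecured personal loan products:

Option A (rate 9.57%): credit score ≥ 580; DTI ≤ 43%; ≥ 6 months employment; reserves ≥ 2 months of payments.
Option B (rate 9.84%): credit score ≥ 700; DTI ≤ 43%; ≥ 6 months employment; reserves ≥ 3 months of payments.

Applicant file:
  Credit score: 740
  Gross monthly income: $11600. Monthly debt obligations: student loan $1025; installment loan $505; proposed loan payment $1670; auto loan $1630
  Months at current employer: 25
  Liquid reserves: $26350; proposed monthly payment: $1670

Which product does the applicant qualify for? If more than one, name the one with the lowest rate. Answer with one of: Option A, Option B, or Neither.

Total debts = (1,025 + 505 + 1,670 + 1,630) = 4,830; DTI = 4,830/11,600 = 41.6%.
Reserves = 26,350/1,670 = 15.8 months.
Option A: score 740 ≥ 580; DTI 41.6% ≤ 43%; employment 25 ≥ 6 mo; reserves 15.8 ≥ 2 mo → qualifies.
Option B: score 740 ≥ 700; DTI 41.6% ≤ 43%; employment 25 ≥ 6 mo; reserves 15.8 ≥ 3 mo → qualifies.
Qualifying: Option A, Option B. Lowest rate is 9.57% → Option A.

Option A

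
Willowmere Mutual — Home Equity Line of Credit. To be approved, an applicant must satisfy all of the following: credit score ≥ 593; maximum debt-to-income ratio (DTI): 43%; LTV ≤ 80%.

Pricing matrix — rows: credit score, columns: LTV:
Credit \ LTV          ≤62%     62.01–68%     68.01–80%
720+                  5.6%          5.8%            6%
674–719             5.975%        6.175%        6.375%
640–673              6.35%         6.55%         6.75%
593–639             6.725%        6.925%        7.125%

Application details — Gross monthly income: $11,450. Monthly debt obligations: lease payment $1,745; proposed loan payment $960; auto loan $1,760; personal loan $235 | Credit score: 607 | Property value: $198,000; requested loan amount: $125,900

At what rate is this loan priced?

6.925%

Credit score 607 ≥ 593; Total monthly debts = (1,745 + 960 + 1,760 + 235) = 4,700. Debt-to-income = 4,700/11,450 = 41% — meets 43% limit
LTV: 125,900 ÷ 198,000 = 63.6%, within 80% cap
Score 607 is in the 593–639 band; LTV 63.6% is in the 62.01–68% band → 6.925%.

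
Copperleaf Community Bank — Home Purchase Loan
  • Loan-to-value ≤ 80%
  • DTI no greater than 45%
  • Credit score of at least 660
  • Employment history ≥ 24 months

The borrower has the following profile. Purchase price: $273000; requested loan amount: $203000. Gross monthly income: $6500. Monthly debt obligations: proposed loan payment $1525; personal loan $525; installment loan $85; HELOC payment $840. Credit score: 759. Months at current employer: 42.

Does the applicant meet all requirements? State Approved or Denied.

Denied

LTV = 203,000/273,000 = 74.4% ≤ 80%
Total monthly debts = (1,525 + 525 + 85 + 840) = 2,975. DTI: 2,975 ÷ 6,500 = 45.8%, exceeds the 45% cap
Credit score 759 ≥ 660 (meets)
Employment 42 ≥ 24 months
Fails on DTI.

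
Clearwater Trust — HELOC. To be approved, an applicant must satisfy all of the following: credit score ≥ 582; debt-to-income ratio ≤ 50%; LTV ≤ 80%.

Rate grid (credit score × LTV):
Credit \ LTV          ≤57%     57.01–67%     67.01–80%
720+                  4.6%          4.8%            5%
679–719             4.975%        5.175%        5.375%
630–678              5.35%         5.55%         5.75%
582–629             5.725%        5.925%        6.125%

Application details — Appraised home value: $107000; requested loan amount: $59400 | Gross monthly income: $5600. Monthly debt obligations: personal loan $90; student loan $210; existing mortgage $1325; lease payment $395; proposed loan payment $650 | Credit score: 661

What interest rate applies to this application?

Credit score 661 ≥ 582; Total monthly debts = (90 + 210 + 1,325 + 395 + 650) = 2,670. Debt-to-income = 2,670/5,600 = 47.7% — meets 50% limit
LTV: 59,400 ÷ 107,000 = 55.5%, within 80% cap
Credit 661 → row 630–678; LTV 55.5% → column ≤57%. Grid cell → 5.35%.

5.35%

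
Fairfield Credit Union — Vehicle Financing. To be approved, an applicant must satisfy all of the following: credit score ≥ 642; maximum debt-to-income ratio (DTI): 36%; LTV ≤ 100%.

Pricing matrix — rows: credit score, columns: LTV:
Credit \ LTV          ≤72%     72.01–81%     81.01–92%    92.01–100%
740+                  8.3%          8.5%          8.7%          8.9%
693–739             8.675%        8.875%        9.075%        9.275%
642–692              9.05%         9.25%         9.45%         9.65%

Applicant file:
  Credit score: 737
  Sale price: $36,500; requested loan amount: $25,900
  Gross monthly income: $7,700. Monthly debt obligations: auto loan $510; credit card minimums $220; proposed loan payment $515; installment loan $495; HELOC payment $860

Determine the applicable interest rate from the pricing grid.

Credit score 737 ≥ 642; Total monthly debts = (510 + 220 + 515 + 495 + 860) = 2,600. Debt-to-income = 2,600/7,700 = 33.8% — meets 36% limit
LTV = 25,900/36,500 = 71% ≤ 100%
Score 737 is in the 693–739 band; LTV 71% is in the ≤72% band → 8.675%.

8.675%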